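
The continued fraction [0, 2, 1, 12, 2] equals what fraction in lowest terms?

27/79

Fold from the inside: start with 2/1.
  12 + 1/2 = 25/2
  1 + 2/25 = 27/25
  2 + 25/27 = 79/27
  0 + 27/79 = 27/79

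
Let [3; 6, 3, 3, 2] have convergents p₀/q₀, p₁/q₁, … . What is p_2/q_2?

Using pₖ = aₖpₖ₋₁ + pₖ₋₂, qₖ = aₖqₖ₋₁ + qₖ₋₂ (with p₋₁=1, p₋₂=0, q₋₁=0, q₋₂=1):
  k=0: a=3, p=3, q=1
  k=1: a=6, p=19, q=6
  k=2: a=3, p=60, q=19

60/19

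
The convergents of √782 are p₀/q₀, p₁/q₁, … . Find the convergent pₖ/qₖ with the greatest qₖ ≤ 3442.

√782 = [27; 1, 26, 1, 54, …] (period length 4).
Convergents:
  p_0/q_0 = 27/1
  p_1/q_1 = 28/1
  p_2/q_2 = 755/27
  p_3/q_3 = 783/28
  p_4/q_4 = 43037/1539
  p_5/q_5 = 43820/1567
  p_6/q_6 = 1182357/42281
q_5 = 1567 ≤ 3442 < 42281 = q_6, so the answer is 43820/1567.

43820/1567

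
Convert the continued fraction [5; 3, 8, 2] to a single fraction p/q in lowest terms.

Fold from the inside: start with 2/1.
  8 + 1/2 = 17/2
  3 + 2/17 = 53/17
  5 + 17/53 = 282/53

282/53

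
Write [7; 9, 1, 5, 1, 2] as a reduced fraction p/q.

1399/197

Fold from the inside: start with 2/1.
  1 + 1/2 = 3/2
  5 + 2/3 = 17/3
  1 + 3/17 = 20/17
  9 + 17/20 = 197/20
  7 + 20/197 = 1399/197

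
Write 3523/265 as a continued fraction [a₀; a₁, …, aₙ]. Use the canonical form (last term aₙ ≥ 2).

[13; 3, 2, 1, 1, 15]

3523 = 13*265 + 78
265 = 3*78 + 31
78 = 2*31 + 16
31 = 1*16 + 15
16 = 1*15 + 1
15 = 15*1 + 0  (stop)
So 3523/265 = [13; 3, 2, 1, 1, 15].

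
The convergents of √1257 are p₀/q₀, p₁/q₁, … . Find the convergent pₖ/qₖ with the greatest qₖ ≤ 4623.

101399/2860

√1257 = [35; 2, 4, 1, 22, 1, 4, 2, 70, …] (period length 8).
Convergents:
  p_0/q_0 = 35/1
  p_1/q_1 = 71/2
  p_2/q_2 = 319/9
  p_3/q_3 = 390/11
  p_4/q_4 = 8899/251
  p_5/q_5 = 9289/262
  p_6/q_6 = 46055/1299
  p_7/q_7 = 101399/2860
  p_8/q_8 = 7143985/201499
q_7 = 2860 ≤ 4623 < 201499 = q_8, so the answer is 101399/2860.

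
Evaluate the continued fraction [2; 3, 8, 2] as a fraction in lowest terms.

123/53

Using pₖ = aₖpₖ₋₁ + pₖ₋₂ and qₖ = aₖqₖ₋₁ + qₖ₋₂:
  k=0: a=2, p=2, q=1
  k=1: a=3, p=7, q=3
  k=2: a=8, p=58, q=25
  k=3: a=2, p=123, q=53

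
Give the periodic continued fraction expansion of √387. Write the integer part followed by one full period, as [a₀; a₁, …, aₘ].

[19; 1, 2, 19, 2, 1, 38]

a₀ = ⌊√387⌋ = 19.
With m₀=0, d₀=1 and mₖ₊₁ = dₖaₖ − mₖ, dₖ₊₁ = (n − mₖ₊₁²)/dₖ, aₖ₊₁ = ⌊(a₀+mₖ₊₁)/dₖ₊₁⌋:
  k=1: m=19, d=26, a=1
  k=2: m=7, d=13, a=2
  k=3: m=19, d=2, a=19
  k=4: m=19, d=13, a=2
  k=5: m=7, d=26, a=1
  k=6: m=19, d=1, a=38
d=1 and a=2a₀=38 at k=6, so the next step gives (m, d) = (19, 26) again — its k=1 value — and the period has length 6.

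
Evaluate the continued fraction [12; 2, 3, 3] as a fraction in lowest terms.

286/23

Using pₖ = aₖpₖ₋₁ + pₖ₋₂ and qₖ = aₖqₖ₋₁ + qₖ₋₂:
  k=0: a=12, p=12, q=1
  k=1: a=2, p=25, q=2
  k=2: a=3, p=87, q=7
  k=3: a=3, p=286, q=23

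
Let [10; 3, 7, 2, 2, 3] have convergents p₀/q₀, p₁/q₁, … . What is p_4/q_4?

1197/116

Using pₖ = aₖpₖ₋₁ + pₖ₋₂, qₖ = aₖqₖ₋₁ + qₖ₋₂ (with p₋₁=1, p₋₂=0, q₋₁=0, q₋₂=1):
  k=0: a=10, p=10, q=1
  k=1: a=3, p=31, q=3
  k=2: a=7, p=227, q=22
  k=3: a=2, p=485, q=47
  k=4: a=2, p=1197, q=116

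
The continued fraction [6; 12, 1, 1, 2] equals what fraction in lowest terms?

383/63

Fold from the inside: start with 2/1.
  1 + 1/2 = 3/2
  1 + 2/3 = 5/3
  12 + 3/5 = 63/5
  6 + 5/63 = 383/63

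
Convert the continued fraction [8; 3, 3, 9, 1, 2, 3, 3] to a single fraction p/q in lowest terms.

Fold from the inside: start with 3/1.
  3 + 1/3 = 10/3
  2 + 3/10 = 23/10
  1 + 10/23 = 33/23
  9 + 23/33 = 320/33
  3 + 33/320 = 993/320
  3 + 320/993 = 3299/993
  8 + 993/3299 = 27385/3299

27385/3299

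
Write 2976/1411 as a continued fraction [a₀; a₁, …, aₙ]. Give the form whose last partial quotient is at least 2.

[2; 9, 6, 6, 4]

2976 = 2×1411 + 154
1411 = 9×154 + 25
154 = 6×25 + 4
25 = 6×4 + 1
4 = 4×1 + 0  (stop)
So 2976/1411 = [2; 9, 6, 6, 4].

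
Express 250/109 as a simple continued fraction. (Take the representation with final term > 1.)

250 = 2×109 + 32
109 = 3×32 + 13
32 = 2×13 + 6
13 = 2×6 + 1
6 = 6×1 + 0  (stop)
So 250/109 = [2; 3, 2, 2, 6].

[2; 3, 2, 2, 6]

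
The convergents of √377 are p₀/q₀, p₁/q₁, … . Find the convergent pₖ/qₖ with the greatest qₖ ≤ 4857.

45221/2329

√377 = [19; 2, 2, 2, 38, …] (period length 4).
Convergents:
  p_0/q_0 = 19/1
  p_1/q_1 = 39/2
  p_2/q_2 = 97/5
  p_3/q_3 = 233/12
  p_4/q_4 = 8951/461
  p_5/q_5 = 18135/934
  p_6/q_6 = 45221/2329
  p_7/q_7 = 108577/5592
q_6 = 2329 ≤ 4857 < 5592 = q_7, so the answer is 45221/2329.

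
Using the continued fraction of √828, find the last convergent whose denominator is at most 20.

√828 = [28; 1, 3, 2, 3, 1, 56, …] (period length 6).
Convergents:
  p_0/q_0 = 28/1
  p_1/q_1 = 29/1
  p_2/q_2 = 115/4
  p_3/q_3 = 259/9
  p_4/q_4 = 892/31
q_3 = 9 ≤ 20 < 31 = q_4, so the answer is 259/9.

259/9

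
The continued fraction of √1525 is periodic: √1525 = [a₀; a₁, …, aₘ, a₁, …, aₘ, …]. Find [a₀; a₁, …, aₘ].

[39; 19, 1, 1, 19, 78]

a₀ = ⌊√1525⌋ = 39.
With m₀=0, d₀=1 and mₖ₊₁ = dₖaₖ − mₖ, dₖ₊₁ = (n − mₖ₊₁²)/dₖ, aₖ₊₁ = ⌊(a₀+mₖ₊₁)/dₖ₊₁⌋:
  k=1: m=39, d=4, a=19
  k=2: m=37, d=39, a=1
  k=3: m=2, d=39, a=1
  k=4: m=37, d=4, a=19
  k=5: m=39, d=1, a=78
d=1 and a=2a₀=78 at k=5, so the next step gives (m, d) = (39, 4) again — its k=1 value — and the period has length 5.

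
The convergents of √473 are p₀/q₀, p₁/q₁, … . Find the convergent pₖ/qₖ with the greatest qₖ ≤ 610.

11331/521

√473 = [21; 1, 2, 1, 42, …] (period length 4).
Convergents:
  p_0/q_0 = 21/1
  p_1/q_1 = 22/1
  p_2/q_2 = 65/3
  p_3/q_3 = 87/4
  p_4/q_4 = 3719/171
  p_5/q_5 = 3806/175
  p_6/q_6 = 11331/521
  p_7/q_7 = 15137/696
q_6 = 521 ≤ 610 < 696 = q_7, so the answer is 11331/521.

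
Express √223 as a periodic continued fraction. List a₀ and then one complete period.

a₀ = ⌊√223⌋ = 14.
With m₀=0, d₀=1 and mₖ₊₁ = dₖaₖ − mₖ, dₖ₊₁ = (n − mₖ₊₁²)/dₖ, aₖ₊₁ = ⌊(a₀+mₖ₊₁)/dₖ₊₁⌋:
  k=1: m=14, d=27, a=1
  k=2: m=13, d=2, a=13
  k=3: m=13, d=27, a=1
  k=4: m=14, d=1, a=28
d=1 and a=2a₀=28 at k=4, so the next step gives (m, d) = (14, 27) again — its k=1 value — and the period has length 4.

[14; 1, 13, 1, 28]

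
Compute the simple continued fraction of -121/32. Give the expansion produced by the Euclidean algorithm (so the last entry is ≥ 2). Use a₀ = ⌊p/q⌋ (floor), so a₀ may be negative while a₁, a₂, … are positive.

[-4; 4, 1, 1, 3]

-121 = -4·32 + 7
32 = 4·7 + 4
7 = 1·4 + 3
4 = 1·3 + 1
3 = 3·1 + 0  (stop)
So -121/32 = [-4; 4, 1, 1, 3].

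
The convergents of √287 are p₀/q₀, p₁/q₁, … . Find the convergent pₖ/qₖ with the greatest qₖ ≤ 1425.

√287 = [16; 1, 15, 1, 32, …] (period length 4).
Convergents:
  p_0/q_0 = 16/1
  p_1/q_1 = 17/1
  p_2/q_2 = 271/16
  p_3/q_3 = 288/17
  p_4/q_4 = 9487/560
  p_5/q_5 = 9775/577
  p_6/q_6 = 156112/9215
q_5 = 577 ≤ 1425 < 9215 = q_6, so the answer is 9775/577.

9775/577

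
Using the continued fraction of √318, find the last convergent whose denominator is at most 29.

√318 = [17; 1, 4, 1, 34, …] (period length 4).
Convergents:
  p_0/q_0 = 17/1
  p_1/q_1 = 18/1
  p_2/q_2 = 89/5
  p_3/q_3 = 107/6
  p_4/q_4 = 3727/209
q_3 = 6 ≤ 29 < 209 = q_4, so the answer is 107/6.

107/6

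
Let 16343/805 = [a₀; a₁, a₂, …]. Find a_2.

16343 = 20·805 + 243   →  a_0 = 20
805 = 3·243 + 76   →  a_1 = 3
243 = 3·76 + 15   →  a_2 = 3

3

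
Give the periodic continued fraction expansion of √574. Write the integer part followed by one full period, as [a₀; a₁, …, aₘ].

[23; 1, 22, 1, 46]

a₀ = ⌊√574⌋ = 23.
With m₀=0, d₀=1 and mₖ₊₁ = dₖaₖ − mₖ, dₖ₊₁ = (n − mₖ₊₁²)/dₖ, aₖ₊₁ = ⌊(a₀+mₖ₊₁)/dₖ₊₁⌋:
  k=1: m=23, d=45, a=1
  k=2: m=22, d=2, a=22
  k=3: m=22, d=45, a=1
  k=4: m=23, d=1, a=46
d=1 and a=2a₀=46 at k=4, so the next step gives (m, d) = (23, 45) again — its k=1 value — and the period has length 4.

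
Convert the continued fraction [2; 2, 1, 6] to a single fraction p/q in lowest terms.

47/20

Using pₖ = aₖpₖ₋₁ + pₖ₋₂ and qₖ = aₖqₖ₋₁ + qₖ₋₂:
  k=0: a=2, p=2, q=1
  k=1: a=2, p=5, q=2
  k=2: a=1, p=7, q=3
  k=3: a=6, p=47, q=20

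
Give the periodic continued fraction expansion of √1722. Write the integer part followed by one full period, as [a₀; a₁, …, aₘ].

[41; 2, 82]

a₀ = ⌊√1722⌋ = 41.
With m₀=0, d₀=1 and mₖ₊₁ = dₖaₖ − mₖ, dₖ₊₁ = (n − mₖ₊₁²)/dₖ, aₖ₊₁ = ⌊(a₀+mₖ₊₁)/dₖ₊₁⌋:
  k=1: m=41, d=41, a=2
  k=2: m=41, d=1, a=82
d=1 and a=2a₀=82 at k=2, so the next step gives (m, d) = (41, 41) again — its k=1 value — and the period has length 2.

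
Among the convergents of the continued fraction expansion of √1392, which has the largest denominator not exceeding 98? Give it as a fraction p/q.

√1392 = [37; 3, 4, 3, 74, …] (period length 4).
Convergents:
  p_0/q_0 = 37/1
  p_1/q_1 = 112/3
  p_2/q_2 = 485/13
  p_3/q_3 = 1567/42
  p_4/q_4 = 116443/3121
q_3 = 42 ≤ 98 < 3121 = q_4, so the answer is 1567/42.

1567/42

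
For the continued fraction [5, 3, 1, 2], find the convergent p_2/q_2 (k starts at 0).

21/4

Using pₖ = aₖpₖ₋₁ + pₖ₋₂, qₖ = aₖqₖ₋₁ + qₖ₋₂ (with p₋₁=1, p₋₂=0, q₋₁=0, q₋₂=1):
  k=0: a=5, p=5, q=1
  k=1: a=3, p=16, q=3
  k=2: a=1, p=21, q=4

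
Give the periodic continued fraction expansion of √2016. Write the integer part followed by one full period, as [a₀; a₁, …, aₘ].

a₀ = ⌊√2016⌋ = 44.
With m₀=0, d₀=1 and mₖ₊₁ = dₖaₖ − mₖ, dₖ₊₁ = (n − mₖ₊₁²)/dₖ, aₖ₊₁ = ⌊(a₀+mₖ₊₁)/dₖ₊₁⌋:
  k=1: m=44, d=80, a=1
  k=2: m=36, d=9, a=8
  k=3: m=36, d=80, a=1
  k=4: m=44, d=1, a=88
d=1 and a=2a₀=88 at k=4, so the next step gives (m, d) = (44, 80) again — its k=1 value — and the period has length 4.

[44; 1, 8, 1, 88]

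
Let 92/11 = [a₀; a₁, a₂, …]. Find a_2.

92 = 8·11 + 4   →  a_0 = 8
11 = 2·4 + 3   →  a_1 = 2
4 = 1·3 + 1   →  a_2 = 1

1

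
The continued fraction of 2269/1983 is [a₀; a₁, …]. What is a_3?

14

2269 = 1·1983 + 286   →  a_0 = 1
1983 = 6·286 + 267   →  a_1 = 6
286 = 1·267 + 19   →  a_2 = 1
267 = 14·19 + 1   →  a_3 = 14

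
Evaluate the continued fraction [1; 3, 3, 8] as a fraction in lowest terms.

Using pₖ = aₖpₖ₋₁ + pₖ₋₂ and qₖ = aₖqₖ₋₁ + qₖ₋₂:
  k=0: a=1, p=1, q=1
  k=1: a=3, p=4, q=3
  k=2: a=3, p=13, q=10
  k=3: a=8, p=108, q=83

108/83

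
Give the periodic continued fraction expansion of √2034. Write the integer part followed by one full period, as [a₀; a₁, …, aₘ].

[45; 10, 90]

a₀ = ⌊√2034⌋ = 45.
With m₀=0, d₀=1 and mₖ₊₁ = dₖaₖ − mₖ, dₖ₊₁ = (n − mₖ₊₁²)/dₖ, aₖ₊₁ = ⌊(a₀+mₖ₊₁)/dₖ₊₁⌋:
  k=1: m=45, d=9, a=10
  k=2: m=45, d=1, a=90
d=1 and a=2a₀=90 at k=2, so the next step gives (m, d) = (45, 9) again — its k=1 value — and the period has length 2.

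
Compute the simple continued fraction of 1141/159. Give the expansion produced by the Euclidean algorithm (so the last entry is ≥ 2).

1141 = 7*159 + 28
159 = 5*28 + 19
28 = 1*19 + 9
19 = 2*9 + 1
9 = 9*1 + 0  (stop)
So 1141/159 = [7; 5, 1, 2, 9].

[7; 5, 1, 2, 9]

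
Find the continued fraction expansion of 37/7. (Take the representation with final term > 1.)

[5; 3, 2]

37 = 5×7 + 2
7 = 3×2 + 1
2 = 2×1 + 0  (stop)
So 37/7 = [5; 3, 2].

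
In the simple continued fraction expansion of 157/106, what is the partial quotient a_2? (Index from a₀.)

12

157 = 1·106 + 51   →  a_0 = 1
106 = 2·51 + 4   →  a_1 = 2
51 = 12·4 + 3   →  a_2 = 12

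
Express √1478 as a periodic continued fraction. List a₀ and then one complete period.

a₀ = ⌊√1478⌋ = 38.
With m₀=0, d₀=1 and mₖ₊₁ = dₖaₖ − mₖ, dₖ₊₁ = (n − mₖ₊₁²)/dₖ, aₖ₊₁ = ⌊(a₀+mₖ₊₁)/dₖ₊₁⌋:
  k=1: m=38, d=34, a=2
  k=2: m=30, d=17, a=4
  k=3: m=38, d=2, a=38
  k=4: m=38, d=17, a=4
  k=5: m=30, d=34, a=2
  k=6: m=38, d=1, a=76
d=1 and a=2a₀=76 at k=6, so the next step gives (m, d) = (38, 34) again — its k=1 value — and the period has length 6.

[38; 2, 4, 38, 4, 2, 76]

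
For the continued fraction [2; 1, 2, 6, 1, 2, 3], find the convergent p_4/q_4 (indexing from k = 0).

59/22

Using pₖ = aₖpₖ₋₁ + pₖ₋₂, qₖ = aₖqₖ₋₁ + qₖ₋₂ (with p₋₁=1, p₋₂=0, q₋₁=0, q₋₂=1):
  k=0: a=2, p=2, q=1
  k=1: a=1, p=3, q=1
  k=2: a=2, p=8, q=3
  k=3: a=6, p=51, q=19
  k=4: a=1, p=59, q=22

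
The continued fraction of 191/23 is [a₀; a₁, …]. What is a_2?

3

191 = 8·23 + 7   →  a_0 = 8
23 = 3·7 + 2   →  a_1 = 3
7 = 3·2 + 1   →  a_2 = 3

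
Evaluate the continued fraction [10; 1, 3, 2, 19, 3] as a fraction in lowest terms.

Using pₖ = aₖpₖ₋₁ + pₖ₋₂ and qₖ = aₖqₖ₋₁ + qₖ₋₂:
  k=0: a=10, p=10, q=1
  k=1: a=1, p=11, q=1
  k=2: a=3, p=43, q=4
  k=3: a=2, p=97, q=9
  k=4: a=19, p=1886, q=175
  k=5: a=3, p=5755, q=534

5755/534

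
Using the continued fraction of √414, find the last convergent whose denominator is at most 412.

7447/366

√414 = [20; 2, 1, 7, 2, 7, 1, 2, 40, …] (period length 8).
Convergents:
  p_0/q_0 = 20/1
  p_1/q_1 = 41/2
  p_2/q_2 = 61/3
  p_3/q_3 = 468/23
  p_4/q_4 = 997/49
  p_5/q_5 = 7447/366
  p_6/q_6 = 8444/415
q_5 = 366 ≤ 412 < 415 = q_6, so the answer is 7447/366.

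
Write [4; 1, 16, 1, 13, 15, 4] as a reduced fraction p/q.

76057/15383

Using pₖ = aₖpₖ₋₁ + pₖ₋₂ and qₖ = aₖqₖ₋₁ + qₖ₋₂:
  k=0: a=4, p=4, q=1
  k=1: a=1, p=5, q=1
  k=2: a=16, p=84, q=17
  k=3: a=1, p=89, q=18
  k=4: a=13, p=1241, q=251
  k=5: a=15, p=18704, q=3783
  k=6: a=4, p=76057, q=15383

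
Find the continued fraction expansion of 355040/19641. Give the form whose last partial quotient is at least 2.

355040 = 18·19641 + 1502
19641 = 13·1502 + 115
1502 = 13·115 + 7
115 = 16·7 + 3
7 = 2·3 + 1
3 = 3·1 + 0  (stop)
So 355040/19641 = [18; 13, 13, 16, 2, 3].

[18; 13, 13, 16, 2, 3]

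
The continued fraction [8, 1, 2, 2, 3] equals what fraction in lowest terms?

209/24

Using pₖ = aₖpₖ₋₁ + pₖ₋₂ and qₖ = aₖqₖ₋₁ + qₖ₋₂:
  k=0: a=8, p=8, q=1
  k=1: a=1, p=9, q=1
  k=2: a=2, p=26, q=3
  k=3: a=2, p=61, q=7
  k=4: a=3, p=209, q=24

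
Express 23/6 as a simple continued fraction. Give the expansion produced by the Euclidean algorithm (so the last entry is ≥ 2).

23 = 3·6 + 5
6 = 1·5 + 1
5 = 5·1 + 0  (stop)
So 23/6 = [3; 1, 5].

[3; 1, 5]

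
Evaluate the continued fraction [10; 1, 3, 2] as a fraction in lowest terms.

Fold from the inside: start with 2/1.
  3 + 1/2 = 7/2
  1 + 2/7 = 9/7
  10 + 7/9 = 97/9

97/9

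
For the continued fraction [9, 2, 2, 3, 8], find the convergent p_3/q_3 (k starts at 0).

160/17

Using pₖ = aₖpₖ₋₁ + pₖ₋₂, qₖ = aₖqₖ₋₁ + qₖ₋₂ (with p₋₁=1, p₋₂=0, q₋₁=0, q₋₂=1):
  k=0: a=9, p=9, q=1
  k=1: a=2, p=19, q=2
  k=2: a=2, p=47, q=5
  k=3: a=3, p=160, q=17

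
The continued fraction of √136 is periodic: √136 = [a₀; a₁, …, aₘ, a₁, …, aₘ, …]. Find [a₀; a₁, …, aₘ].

[11; 1, 1, 1, 22]

a₀ = ⌊√136⌋ = 11.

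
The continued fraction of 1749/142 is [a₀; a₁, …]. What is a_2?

6

1749 = 12·142 + 45   →  a_0 = 12
142 = 3·45 + 7   →  a_1 = 3
45 = 6·7 + 3   →  a_2 = 6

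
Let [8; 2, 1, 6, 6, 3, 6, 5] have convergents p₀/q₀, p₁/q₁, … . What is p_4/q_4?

1027/123

Using pₖ = aₖpₖ₋₁ + pₖ₋₂, qₖ = aₖqₖ₋₁ + qₖ₋₂ (with p₋₁=1, p₋₂=0, q₋₁=0, q₋₂=1):
  k=0: a=8, p=8, q=1
  k=1: a=2, p=17, q=2
  k=2: a=1, p=25, q=3
  k=3: a=6, p=167, q=20
  k=4: a=6, p=1027, q=123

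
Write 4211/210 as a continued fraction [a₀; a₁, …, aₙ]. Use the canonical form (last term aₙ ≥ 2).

4211 = 20·210 + 11
210 = 19·11 + 1
11 = 11·1 + 0  (stop)
So 4211/210 = [20; 19, 11].

[20; 19, 11]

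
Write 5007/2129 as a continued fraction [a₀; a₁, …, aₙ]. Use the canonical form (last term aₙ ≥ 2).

5007 = 2*2129 + 749
2129 = 2*749 + 631
749 = 1*631 + 118
631 = 5*118 + 41
118 = 2*41 + 36
41 = 1*36 + 5
36 = 7*5 + 1
5 = 5*1 + 0  (stop)
So 5007/2129 = [2; 2, 1, 5, 2, 1, 7, 5].

[2; 2, 1, 5, 2, 1, 7, 5]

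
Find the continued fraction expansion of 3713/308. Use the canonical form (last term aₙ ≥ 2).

3713 = 12×308 + 17
308 = 18×17 + 2
17 = 8×2 + 1
2 = 2×1 + 0  (stop)
So 3713/308 = [12; 18, 8, 2].

[12; 18, 8, 2]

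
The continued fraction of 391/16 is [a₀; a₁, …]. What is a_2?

3

391 = 24·16 + 7   →  a_0 = 24
16 = 2·7 + 2   →  a_1 = 2
7 = 3·2 + 1   →  a_2 = 3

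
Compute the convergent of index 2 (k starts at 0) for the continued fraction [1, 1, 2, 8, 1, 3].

5/3

Using pₖ = aₖpₖ₋₁ + pₖ₋₂, qₖ = aₖqₖ₋₁ + qₖ₋₂ (with p₋₁=1, p₋₂=0, q₋₁=0, q₋₂=1):
  k=0: a=1, p=1, q=1
  k=1: a=1, p=2, q=1
  k=2: a=2, p=5, q=3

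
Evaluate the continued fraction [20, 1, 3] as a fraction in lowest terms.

Fold from the inside: start with 3/1.
  1 + 1/3 = 4/3
  20 + 3/4 = 83/4

83/4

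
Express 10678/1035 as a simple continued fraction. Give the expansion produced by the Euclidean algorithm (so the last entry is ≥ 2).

[10; 3, 6, 2, 3, 7]

10678 = 10·1035 + 328
1035 = 3·328 + 51
328 = 6·51 + 22
51 = 2·22 + 7
22 = 3·7 + 1
7 = 7·1 + 0  (stop)
So 10678/1035 = [10; 3, 6, 2, 3, 7].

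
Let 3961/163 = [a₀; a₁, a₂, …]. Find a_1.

3

3961 = 24·163 + 49   →  a_0 = 24
163 = 3·49 + 16   →  a_1 = 3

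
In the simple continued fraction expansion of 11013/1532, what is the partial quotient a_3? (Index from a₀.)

3

11013 = 7·1532 + 289   →  a_0 = 7
1532 = 5·289 + 87   →  a_1 = 5
289 = 3·87 + 28   →  a_2 = 3
87 = 3·28 + 3   →  a_3 = 3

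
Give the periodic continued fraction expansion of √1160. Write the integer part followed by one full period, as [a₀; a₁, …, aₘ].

[34; 17, 68]

a₀ = ⌊√1160⌋ = 34.
With m₀=0, d₀=1 and mₖ₊₁ = dₖaₖ − mₖ, dₖ₊₁ = (n − mₖ₊₁²)/dₖ, aₖ₊₁ = ⌊(a₀+mₖ₊₁)/dₖ₊₁⌋:
  k=1: m=34, d=4, a=17
  k=2: m=34, d=1, a=68
d=1 and a=2a₀=68 at k=2, so the next step gives (m, d) = (34, 4) again — its k=1 value — and the period has length 2.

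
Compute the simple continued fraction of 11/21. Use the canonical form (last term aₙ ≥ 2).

[0; 1, 1, 10]

11 = 0×21 + 11
21 = 1×11 + 10
11 = 1×10 + 1
10 = 10×1 + 0  (stop)
So 11/21 = [0; 1, 1, 10].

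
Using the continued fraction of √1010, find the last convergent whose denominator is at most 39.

√1010 = [31; 1, 3, 1, 1, 3, 1, 62, …] (period length 7).
Convergents:
  p_0/q_0 = 31/1
  p_1/q_1 = 32/1
  p_2/q_2 = 127/4
  p_3/q_3 = 159/5
  p_4/q_4 = 286/9
  p_5/q_5 = 1017/32
  p_6/q_6 = 1303/41
q_5 = 32 ≤ 39 < 41 = q_6, so the answer is 1017/32.

1017/32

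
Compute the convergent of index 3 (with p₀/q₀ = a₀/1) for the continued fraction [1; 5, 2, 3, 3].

45/38

Using pₖ = aₖpₖ₋₁ + pₖ₋₂, qₖ = aₖqₖ₋₁ + qₖ₋₂ (with p₋₁=1, p₋₂=0, q₋₁=0, q₋₂=1):
  k=0: a=1, p=1, q=1
  k=1: a=5, p=6, q=5
  k=2: a=2, p=13, q=11
  k=3: a=3, p=45, q=38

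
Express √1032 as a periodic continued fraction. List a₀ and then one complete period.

a₀ = ⌊√1032⌋ = 32.

[32; 8, 64]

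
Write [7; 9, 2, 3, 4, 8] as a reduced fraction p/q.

16557/2330

Using pₖ = aₖpₖ₋₁ + pₖ₋₂ and qₖ = aₖqₖ₋₁ + qₖ₋₂:
  k=0: a=7, p=7, q=1
  k=1: a=9, p=64, q=9
  k=2: a=2, p=135, q=19
  k=3: a=3, p=469, q=66
  k=4: a=4, p=2011, q=283
  k=5: a=8, p=16557, q=2330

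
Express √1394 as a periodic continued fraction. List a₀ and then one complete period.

[37; 2, 1, 36, 1, 2, 74]

a₀ = ⌊√1394⌋ = 37.
With m₀=0, d₀=1 and mₖ₊₁ = dₖaₖ − mₖ, dₖ₊₁ = (n − mₖ₊₁²)/dₖ, aₖ₊₁ = ⌊(a₀+mₖ₊₁)/dₖ₊₁⌋:
  k=1: m=37, d=25, a=2
  k=2: m=13, d=49, a=1
  k=3: m=36, d=2, a=36
  k=4: m=36, d=49, a=1
  k=5: m=13, d=25, a=2
  k=6: m=37, d=1, a=74
d=1 and a=2a₀=74 at k=6, so the next step gives (m, d) = (37, 25) again — its k=1 value — and the period has length 6.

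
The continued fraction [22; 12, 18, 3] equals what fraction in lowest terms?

14641/663

Using pₖ = aₖpₖ₋₁ + pₖ₋₂ and qₖ = aₖqₖ₋₁ + qₖ₋₂:
  k=0: a=22, p=22, q=1
  k=1: a=12, p=265, q=12
  k=2: a=18, p=4792, q=217
  k=3: a=3, p=14641, q=663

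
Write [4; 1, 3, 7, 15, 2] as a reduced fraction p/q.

4316/907

Using pₖ = aₖpₖ₋₁ + pₖ₋₂ and qₖ = aₖqₖ₋₁ + qₖ₋₂:
  k=0: a=4, p=4, q=1
  k=1: a=1, p=5, q=1
  k=2: a=3, p=19, q=4
  k=3: a=7, p=138, q=29
  k=4: a=15, p=2089, q=439
  k=5: a=2, p=4316, q=907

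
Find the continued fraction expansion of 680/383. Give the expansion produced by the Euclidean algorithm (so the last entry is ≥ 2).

680 = 1·383 + 297
383 = 1·297 + 86
297 = 3·86 + 39
86 = 2·39 + 8
39 = 4·8 + 7
8 = 1·7 + 1
7 = 7·1 + 0  (stop)
So 680/383 = [1; 1, 3, 2, 4, 1, 7].

[1; 1, 3, 2, 4, 1, 7]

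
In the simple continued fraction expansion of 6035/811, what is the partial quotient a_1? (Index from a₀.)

2

6035 = 7·811 + 358   →  a_0 = 7
811 = 2·358 + 95   →  a_1 = 2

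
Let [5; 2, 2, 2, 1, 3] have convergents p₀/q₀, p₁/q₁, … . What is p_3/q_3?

Using pₖ = aₖpₖ₋₁ + pₖ₋₂, qₖ = aₖqₖ₋₁ + qₖ₋₂ (with p₋₁=1, p₋₂=0, q₋₁=0, q₋₂=1):
  k=0: a=5, p=5, q=1
  k=1: a=2, p=11, q=2
  k=2: a=2, p=27, q=5
  k=3: a=2, p=65, q=12

65/12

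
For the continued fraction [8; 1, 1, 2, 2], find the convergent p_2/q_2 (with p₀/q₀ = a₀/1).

17/2

Using pₖ = aₖpₖ₋₁ + pₖ₋₂, qₖ = aₖqₖ₋₁ + qₖ₋₂ (with p₋₁=1, p₋₂=0, q₋₁=0, q₋₂=1):
  k=0: a=8, p=8, q=1
  k=1: a=1, p=9, q=1
  k=2: a=1, p=17, q=2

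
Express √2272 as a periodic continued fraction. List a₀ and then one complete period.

[47; 1, 1, 1, 94]

a₀ = ⌊√2272⌋ = 47.
With m₀=0, d₀=1 and mₖ₊₁ = dₖaₖ − mₖ, dₖ₊₁ = (n − mₖ₊₁²)/dₖ, aₖ₊₁ = ⌊(a₀+mₖ₊₁)/dₖ₊₁⌋:
  k=1: m=47, d=63, a=1
  k=2: m=16, d=32, a=1
  k=3: m=16, d=63, a=1
  k=4: m=47, d=1, a=94
d=1 and a=2a₀=94 at k=4, so the next step gives (m, d) = (47, 63) again — its k=1 value — and the period has length 4.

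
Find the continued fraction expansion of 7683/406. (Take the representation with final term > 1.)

[18; 1, 12, 10, 3]

7683 = 18×406 + 375
406 = 1×375 + 31
375 = 12×31 + 3
31 = 10×3 + 1
3 = 3×1 + 0  (stop)
So 7683/406 = [18; 1, 12, 10, 3].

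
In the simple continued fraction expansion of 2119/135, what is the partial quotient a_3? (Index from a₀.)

2119 = 15·135 + 94   →  a_0 = 15
135 = 1·94 + 41   →  a_1 = 1
94 = 2·41 + 12   →  a_2 = 2
41 = 3·12 + 5   →  a_3 = 3

3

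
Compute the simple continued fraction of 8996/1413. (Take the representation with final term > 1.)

8996 = 6·1413 + 518
1413 = 2·518 + 377
518 = 1·377 + 141
377 = 2·141 + 95
141 = 1·95 + 46
95 = 2·46 + 3
46 = 15·3 + 1
3 = 3·1 + 0  (stop)
So 8996/1413 = [6; 2, 1, 2, 1, 2, 15, 3].

[6; 2, 1, 2, 1, 2, 15, 3]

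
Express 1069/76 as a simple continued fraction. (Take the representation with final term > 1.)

1069 = 14×76 + 5
76 = 15×5 + 1
5 = 5×1 + 0  (stop)
So 1069/76 = [14; 15, 5].

[14; 15, 5]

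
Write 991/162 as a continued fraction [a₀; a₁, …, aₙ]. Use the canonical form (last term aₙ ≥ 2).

991 = 6·162 + 19
162 = 8·19 + 10
19 = 1·10 + 9
10 = 1·9 + 1
9 = 9·1 + 0  (stop)
So 991/162 = [6; 8, 1, 1, 9].

[6; 8, 1, 1, 9]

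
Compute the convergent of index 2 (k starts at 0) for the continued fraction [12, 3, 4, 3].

160/13

Using pₖ = aₖpₖ₋₁ + pₖ₋₂, qₖ = aₖqₖ₋₁ + qₖ₋₂ (with p₋₁=1, p₋₂=0, q₋₁=0, q₋₂=1):
  k=0: a=12, p=12, q=1
  k=1: a=3, p=37, q=3
  k=2: a=4, p=160, q=13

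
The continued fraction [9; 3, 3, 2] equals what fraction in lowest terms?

214/23

Using pₖ = aₖpₖ₋₁ + pₖ₋₂ and qₖ = aₖqₖ₋₁ + qₖ₋₂:
  k=0: a=9, p=9, q=1
  k=1: a=3, p=28, q=3
  k=2: a=3, p=93, q=10
  k=3: a=2, p=214, q=23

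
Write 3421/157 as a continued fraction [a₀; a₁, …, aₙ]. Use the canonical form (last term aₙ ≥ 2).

3421 = 21·157 + 124
157 = 1·124 + 33
124 = 3·33 + 25
33 = 1·25 + 8
25 = 3·8 + 1
8 = 8·1 + 0  (stop)
So 3421/157 = [21; 1, 3, 1, 3, 8].

[21; 1, 3, 1, 3, 8]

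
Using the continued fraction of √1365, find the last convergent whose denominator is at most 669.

23904/647

√1365 = [36; 1, 17, 2, 17, 1, 72, …] (period length 6).
Convergents:
  p_0/q_0 = 36/1
  p_1/q_1 = 37/1
  p_2/q_2 = 665/18
  p_3/q_3 = 1367/37
  p_4/q_4 = 23904/647
  p_5/q_5 = 25271/684
q_4 = 647 ≤ 669 < 684 = q_5, so the answer is 23904/647.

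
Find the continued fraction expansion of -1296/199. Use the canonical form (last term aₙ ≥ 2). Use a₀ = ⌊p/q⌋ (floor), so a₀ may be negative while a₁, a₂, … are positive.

-1296 = -7*199 + 97
199 = 2*97 + 5
97 = 19*5 + 2
5 = 2*2 + 1
2 = 2*1 + 0  (stop)
So -1296/199 = [-7; 2, 19, 2, 2].

[-7; 2, 19, 2, 2]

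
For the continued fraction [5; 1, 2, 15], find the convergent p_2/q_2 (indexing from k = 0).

17/3

Using pₖ = aₖpₖ₋₁ + pₖ₋₂, qₖ = aₖqₖ₋₁ + qₖ₋₂ (with p₋₁=1, p₋₂=0, q₋₁=0, q₋₂=1):
  k=0: a=5, p=5, q=1
  k=1: a=1, p=6, q=1
  k=2: a=2, p=17, q=3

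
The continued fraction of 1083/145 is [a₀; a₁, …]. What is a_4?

1

1083 = 7·145 + 68   →  a_0 = 7
145 = 2·68 + 9   →  a_1 = 2
68 = 7·9 + 5   →  a_2 = 7
9 = 1·5 + 4   →  a_3 = 1
5 = 1·4 + 1   →  a_4 = 1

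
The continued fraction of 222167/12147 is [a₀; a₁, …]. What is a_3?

222167 = 18·12147 + 3521   →  a_0 = 18
12147 = 3·3521 + 1584   →  a_1 = 3
3521 = 2·1584 + 353   →  a_2 = 2
1584 = 4·353 + 172   →  a_3 = 4

4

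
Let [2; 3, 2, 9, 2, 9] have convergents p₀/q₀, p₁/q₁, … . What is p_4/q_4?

Using pₖ = aₖpₖ₋₁ + pₖ₋₂, qₖ = aₖqₖ₋₁ + qₖ₋₂ (with p₋₁=1, p₋₂=0, q₋₁=0, q₋₂=1):
  k=0: a=2, p=2, q=1
  k=1: a=3, p=7, q=3
  k=2: a=2, p=16, q=7
  k=3: a=9, p=151, q=66
  k=4: a=2, p=318, q=139

318/139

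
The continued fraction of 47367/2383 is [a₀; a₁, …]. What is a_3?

7

47367 = 19·2383 + 2090   →  a_0 = 19
2383 = 1·2090 + 293   →  a_1 = 1
2090 = 7·293 + 39   →  a_2 = 7
293 = 7·39 + 20   →  a_3 = 7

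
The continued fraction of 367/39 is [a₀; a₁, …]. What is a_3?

367 = 9·39 + 16   →  a_0 = 9
39 = 2·16 + 7   →  a_1 = 2
16 = 2·7 + 2   →  a_2 = 2
7 = 3·2 + 1   →  a_3 = 3

3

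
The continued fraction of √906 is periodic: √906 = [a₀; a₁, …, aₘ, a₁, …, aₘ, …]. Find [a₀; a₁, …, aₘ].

a₀ = ⌊√906⌋ = 30.
With m₀=0, d₀=1 and mₖ₊₁ = dₖaₖ − mₖ, dₖ₊₁ = (n − mₖ₊₁²)/dₖ, aₖ₊₁ = ⌊(a₀+mₖ₊₁)/dₖ₊₁⌋:
  k=1: m=30, d=6, a=10
  k=2: m=30, d=1, a=60
d=1 and a=2a₀=60 at k=2, so the next step gives (m, d) = (30, 6) again — its k=1 value — and the period has length 2.

[30; 10, 60]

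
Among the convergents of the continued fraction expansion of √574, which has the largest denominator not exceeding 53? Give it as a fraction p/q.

√574 = [23; 1, 22, 1, 46, …] (period length 4).
Convergents:
  p_0/q_0 = 23/1
  p_1/q_1 = 24/1
  p_2/q_2 = 551/23
  p_3/q_3 = 575/24
  p_4/q_4 = 27001/1127
q_3 = 24 ≤ 53 < 1127 = q_4, so the answer is 575/24.

575/24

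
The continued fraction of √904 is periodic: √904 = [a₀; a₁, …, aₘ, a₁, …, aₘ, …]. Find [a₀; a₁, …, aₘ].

a₀ = ⌊√904⌋ = 30.
With m₀=0, d₀=1 and mₖ₊₁ = dₖaₖ − mₖ, dₖ₊₁ = (n − mₖ₊₁²)/dₖ, aₖ₊₁ = ⌊(a₀+mₖ₊₁)/dₖ₊₁⌋:
  k=1: m=30, d=4, a=15
  k=2: m=30, d=1, a=60
d=1 and a=2a₀=60 at k=2, so the next step gives (m, d) = (30, 4) again — its k=1 value — and the period has length 2.

[30; 15, 60]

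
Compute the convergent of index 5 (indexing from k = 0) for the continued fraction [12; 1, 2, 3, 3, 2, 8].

Using pₖ = aₖpₖ₋₁ + pₖ₋₂, qₖ = aₖqₖ₋₁ + qₖ₋₂ (with p₋₁=1, p₋₂=0, q₋₁=0, q₋₂=1):
  k=0: a=12, p=12, q=1
  k=1: a=1, p=13, q=1
  k=2: a=2, p=38, q=3
  k=3: a=3, p=127, q=10
  k=4: a=3, p=419, q=33
  k=5: a=2, p=965, q=76

965/76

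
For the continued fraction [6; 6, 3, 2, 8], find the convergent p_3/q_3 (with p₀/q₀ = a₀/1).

Using pₖ = aₖpₖ₋₁ + pₖ₋₂, qₖ = aₖqₖ₋₁ + qₖ₋₂ (with p₋₁=1, p₋₂=0, q₋₁=0, q₋₂=1):
  k=0: a=6, p=6, q=1
  k=1: a=6, p=37, q=6
  k=2: a=3, p=117, q=19
  k=3: a=2, p=271, q=44

271/44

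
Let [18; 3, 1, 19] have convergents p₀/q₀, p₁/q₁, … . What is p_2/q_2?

73/4

Using pₖ = aₖpₖ₋₁ + pₖ₋₂, qₖ = aₖqₖ₋₁ + qₖ₋₂ (with p₋₁=1, p₋₂=0, q₋₁=0, q₋₂=1):
  k=0: a=18, p=18, q=1
  k=1: a=3, p=55, q=3
  k=2: a=1, p=73, q=4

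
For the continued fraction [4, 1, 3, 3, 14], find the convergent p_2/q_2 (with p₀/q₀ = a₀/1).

Using pₖ = aₖpₖ₋₁ + pₖ₋₂, qₖ = aₖqₖ₋₁ + qₖ₋₂ (with p₋₁=1, p₋₂=0, q₋₁=0, q₋₂=1):
  k=0: a=4, p=4, q=1
  k=1: a=1, p=5, q=1
  k=2: a=3, p=19, q=4

19/4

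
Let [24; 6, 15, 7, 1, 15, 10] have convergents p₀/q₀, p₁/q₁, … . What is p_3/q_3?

Using pₖ = aₖpₖ₋₁ + pₖ₋₂, qₖ = aₖqₖ₋₁ + qₖ₋₂ (with p₋₁=1, p₋₂=0, q₋₁=0, q₋₂=1):
  k=0: a=24, p=24, q=1
  k=1: a=6, p=145, q=6
  k=2: a=15, p=2199, q=91
  k=3: a=7, p=15538, q=643

15538/643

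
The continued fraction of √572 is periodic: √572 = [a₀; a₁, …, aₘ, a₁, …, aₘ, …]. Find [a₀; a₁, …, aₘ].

[23; 1, 10, 1, 46]

a₀ = ⌊√572⌋ = 23.
With m₀=0, d₀=1 and mₖ₊₁ = dₖaₖ − mₖ, dₖ₊₁ = (n − mₖ₊₁²)/dₖ, aₖ₊₁ = ⌊(a₀+mₖ₊₁)/dₖ₊₁⌋:
  k=1: m=23, d=43, a=1
  k=2: m=20, d=4, a=10
  k=3: m=20, d=43, a=1
  k=4: m=23, d=1, a=46
d=1 and a=2a₀=46 at k=4, so the next step gives (m, d) = (23, 43) again — its k=1 value — and the period has length 4.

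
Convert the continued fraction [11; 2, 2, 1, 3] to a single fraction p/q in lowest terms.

Fold from the inside: start with 3/1.
  1 + 1/3 = 4/3
  2 + 3/4 = 11/4
  2 + 4/11 = 26/11
  11 + 11/26 = 297/26

297/26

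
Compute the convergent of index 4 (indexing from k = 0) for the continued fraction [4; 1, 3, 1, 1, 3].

Using pₖ = aₖpₖ₋₁ + pₖ₋₂, qₖ = aₖqₖ₋₁ + qₖ₋₂ (with p₋₁=1, p₋₂=0, q₋₁=0, q₋₂=1):
  k=0: a=4, p=4, q=1
  k=1: a=1, p=5, q=1
  k=2: a=3, p=19, q=4
  k=3: a=1, p=24, q=5
  k=4: a=1, p=43, q=9

43/9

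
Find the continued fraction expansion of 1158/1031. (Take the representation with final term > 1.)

1158 = 1·1031 + 127
1031 = 8·127 + 15
127 = 8·15 + 7
15 = 2·7 + 1
7 = 7·1 + 0  (stop)
So 1158/1031 = [1; 8, 8, 2, 7].

[1; 8, 8, 2, 7]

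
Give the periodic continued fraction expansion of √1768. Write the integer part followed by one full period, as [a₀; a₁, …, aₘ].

a₀ = ⌊√1768⌋ = 42.
With m₀=0, d₀=1 and mₖ₊₁ = dₖaₖ − mₖ, dₖ₊₁ = (n − mₖ₊₁²)/dₖ, aₖ₊₁ = ⌊(a₀+mₖ₊₁)/dₖ₊₁⌋:
  k=1: m=42, d=4, a=21
  k=2: m=42, d=1, a=84
d=1 and a=2a₀=84 at k=2, so the next step gives (m, d) = (42, 4) again — its k=1 value — and the period has length 2.

[42; 21, 84]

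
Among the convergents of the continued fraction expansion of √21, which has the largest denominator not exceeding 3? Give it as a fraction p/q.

√21 = [4; 1, 1, 2, 1, 1, 8, …] (period length 6).
Convergents:
  p_0/q_0 = 4/1
  p_1/q_1 = 5/1
  p_2/q_2 = 9/2
  p_3/q_3 = 23/5
q_2 = 2 ≤ 3 < 5 = q_3, so the answer is 9/2.

9/2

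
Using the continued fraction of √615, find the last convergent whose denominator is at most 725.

√615 = [24; 1, 3, 1, 48, …] (period length 4).
Convergents:
  p_0/q_0 = 24/1
  p_1/q_1 = 25/1
  p_2/q_2 = 99/4
  p_3/q_3 = 124/5
  p_4/q_4 = 6051/244
  p_5/q_5 = 6175/249
  p_6/q_6 = 24576/991
q_5 = 249 ≤ 725 < 991 = q_6, so the answer is 6175/249.

6175/249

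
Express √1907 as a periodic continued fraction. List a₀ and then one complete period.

a₀ = ⌊√1907⌋ = 43.
With m₀=0, d₀=1 and mₖ₊₁ = dₖaₖ − mₖ, dₖ₊₁ = (n − mₖ₊₁²)/dₖ, aₖ₊₁ = ⌊(a₀+mₖ₊₁)/dₖ₊₁⌋:
  k=1: m=43, d=58, a=1
  k=2: m=15, d=29, a=2
  k=3: m=43, d=2, a=43
  k=4: m=43, d=29, a=2
  k=5: m=15, d=58, a=1
  k=6: m=43, d=1, a=86
d=1 and a=2a₀=86 at k=6, so the next step gives (m, d) = (43, 58) again — its k=1 value — and the period has length 6.

[43; 1, 2, 43, 2, 1, 86]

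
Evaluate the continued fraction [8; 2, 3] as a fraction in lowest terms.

59/7

Fold from the inside: start with 3/1.
  2 + 1/3 = 7/3
  8 + 3/7 = 59/7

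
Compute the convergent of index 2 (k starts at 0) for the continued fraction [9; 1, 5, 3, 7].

Using pₖ = aₖpₖ₋₁ + pₖ₋₂, qₖ = aₖqₖ₋₁ + qₖ₋₂ (with p₋₁=1, p₋₂=0, q₋₁=0, q₋₂=1):
  k=0: a=9, p=9, q=1
  k=1: a=1, p=10, q=1
  k=2: a=5, p=59, q=6

59/6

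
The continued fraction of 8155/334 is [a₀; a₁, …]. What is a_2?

8155 = 24·334 + 139   →  a_0 = 24
334 = 2·139 + 56   →  a_1 = 2
139 = 2·56 + 27   →  a_2 = 2

2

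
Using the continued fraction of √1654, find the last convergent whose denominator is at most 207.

√1654 = [40; 1, 2, 40, 2, 1, 80, …] (period length 6).
Convergents:
  p_0/q_0 = 40/1
  p_1/q_1 = 41/1
  p_2/q_2 = 122/3
  p_3/q_3 = 4921/121
  p_4/q_4 = 9964/245
q_3 = 121 ≤ 207 < 245 = q_4, so the answer is 4921/121.

4921/121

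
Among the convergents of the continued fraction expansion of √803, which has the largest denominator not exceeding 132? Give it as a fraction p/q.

2437/86

√803 = [28; 2, 1, 27, 1, 2, 56, …] (period length 6).
Convergents:
  p_0/q_0 = 28/1
  p_1/q_1 = 57/2
  p_2/q_2 = 85/3
  p_3/q_3 = 2352/83
  p_4/q_4 = 2437/86
  p_5/q_5 = 7226/255
q_4 = 86 ≤ 132 < 255 = q_5, so the answer is 2437/86.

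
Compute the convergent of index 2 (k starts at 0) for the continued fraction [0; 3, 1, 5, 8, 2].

Using pₖ = aₖpₖ₋₁ + pₖ₋₂, qₖ = aₖqₖ₋₁ + qₖ₋₂ (with p₋₁=1, p₋₂=0, q₋₁=0, q₋₂=1):
  k=0: a=0, p=0, q=1
  k=1: a=3, p=1, q=3
  k=2: a=1, p=1, q=4

1/4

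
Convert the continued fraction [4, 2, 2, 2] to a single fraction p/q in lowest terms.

53/12

Fold from the inside: start with 2/1.
  2 + 1/2 = 5/2
  2 + 2/5 = 12/5
  4 + 5/12 = 53/12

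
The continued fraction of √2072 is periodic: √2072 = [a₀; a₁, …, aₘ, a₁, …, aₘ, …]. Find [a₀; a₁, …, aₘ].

a₀ = ⌊√2072⌋ = 45.
With m₀=0, d₀=1 and mₖ₊₁ = dₖaₖ − mₖ, dₖ₊₁ = (n − mₖ₊₁²)/dₖ, aₖ₊₁ = ⌊(a₀+mₖ₊₁)/dₖ₊₁⌋:
  k=1: m=45, d=47, a=1
  k=2: m=2, d=44, a=1
  k=3: m=42, d=7, a=12
  k=4: m=42, d=44, a=1
  k=5: m=2, d=47, a=1
  k=6: m=45, d=1, a=90
d=1 and a=2a₀=90 at k=6, so the next step gives (m, d) = (45, 47) again — its k=1 value — and the period has length 6.

[45; 1, 1, 12, 1, 1, 90]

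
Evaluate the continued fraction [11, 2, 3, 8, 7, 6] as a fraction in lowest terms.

Fold from the inside: start with 6/1.
  7 + 1/6 = 43/6
  8 + 6/43 = 350/43
  3 + 43/350 = 1093/350
  2 + 350/1093 = 2536/1093
  11 + 1093/2536 = 28989/2536

28989/2536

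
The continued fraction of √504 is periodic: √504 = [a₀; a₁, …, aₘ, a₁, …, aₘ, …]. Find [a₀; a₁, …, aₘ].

[22; 2, 4, 2, 44]

a₀ = ⌊√504⌋ = 22.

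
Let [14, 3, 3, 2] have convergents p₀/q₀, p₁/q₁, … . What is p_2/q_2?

Using pₖ = aₖpₖ₋₁ + pₖ₋₂, qₖ = aₖqₖ₋₁ + qₖ₋₂ (with p₋₁=1, p₋₂=0, q₋₁=0, q₋₂=1):
  k=0: a=14, p=14, q=1
  k=1: a=3, p=43, q=3
  k=2: a=3, p=143, q=10

143/10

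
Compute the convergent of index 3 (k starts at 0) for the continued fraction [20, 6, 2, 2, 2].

645/32

Using pₖ = aₖpₖ₋₁ + pₖ₋₂, qₖ = aₖqₖ₋₁ + qₖ₋₂ (with p₋₁=1, p₋₂=0, q₋₁=0, q₋₂=1):
  k=0: a=20, p=20, q=1
  k=1: a=6, p=121, q=6
  k=2: a=2, p=262, q=13
  k=3: a=2, p=645, q=32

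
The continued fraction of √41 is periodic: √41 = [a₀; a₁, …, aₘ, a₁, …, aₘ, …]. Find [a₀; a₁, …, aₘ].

[6; 2, 2, 12]

a₀ = ⌊√41⌋ = 6.
With m₀=0, d₀=1 and mₖ₊₁ = dₖaₖ − mₖ, dₖ₊₁ = (n − mₖ₊₁²)/dₖ, aₖ₊₁ = ⌊(a₀+mₖ₊₁)/dₖ₊₁⌋:
  k=1: m=6, d=5, a=2
  k=2: m=4, d=5, a=2
  k=3: m=6, d=1, a=12
d=1 and a=2a₀=12 at k=3, so the next step gives (m, d) = (6, 5) again — its k=1 value — and the period has length 3.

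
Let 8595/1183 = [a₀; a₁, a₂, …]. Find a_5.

8595 = 7·1183 + 314   →  a_0 = 7
1183 = 3·314 + 241   →  a_1 = 3
314 = 1·241 + 73   →  a_2 = 1
241 = 3·73 + 22   →  a_3 = 3
73 = 3·22 + 7   →  a_4 = 3
22 = 3·7 + 1   →  a_5 = 3

3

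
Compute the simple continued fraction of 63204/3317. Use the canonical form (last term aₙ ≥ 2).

63204 = 19·3317 + 181
3317 = 18·181 + 59
181 = 3·59 + 4
59 = 14·4 + 3
4 = 1·3 + 1
3 = 3·1 + 0  (stop)
So 63204/3317 = [19; 18, 3, 14, 1, 3].

[19; 18, 3, 14, 1, 3]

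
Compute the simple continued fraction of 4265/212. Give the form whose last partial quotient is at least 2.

[20; 8, 2, 12]

4265 = 20×212 + 25
212 = 8×25 + 12
25 = 2×12 + 1
12 = 12×1 + 0  (stop)
So 4265/212 = [20; 8, 2, 12].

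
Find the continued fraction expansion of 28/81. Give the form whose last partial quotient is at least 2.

[0; 2, 1, 8, 3]

28 = 0*81 + 28
81 = 2*28 + 25
28 = 1*25 + 3
25 = 8*3 + 1
3 = 3*1 + 0  (stop)
So 28/81 = [0; 2, 1, 8, 3].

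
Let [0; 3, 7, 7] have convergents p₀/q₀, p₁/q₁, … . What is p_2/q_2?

7/22

Using pₖ = aₖpₖ₋₁ + pₖ₋₂, qₖ = aₖqₖ₋₁ + qₖ₋₂ (with p₋₁=1, p₋₂=0, q₋₁=0, q₋₂=1):
  k=0: a=0, p=0, q=1
  k=1: a=3, p=1, q=3
  k=2: a=7, p=7, q=22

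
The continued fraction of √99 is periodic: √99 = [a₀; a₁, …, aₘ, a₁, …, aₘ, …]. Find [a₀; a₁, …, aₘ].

a₀ = ⌊√99⌋ = 9.
With m₀=0, d₀=1 and mₖ₊₁ = dₖaₖ − mₖ, dₖ₊₁ = (n − mₖ₊₁²)/dₖ, aₖ₊₁ = ⌊(a₀+mₖ₊₁)/dₖ₊₁⌋:
  k=1: m=9, d=18, a=1
  k=2: m=9, d=1, a=18
d=1 and a=2a₀=18 at k=2, so the next step gives (m, d) = (9, 18) again — its k=1 value — and the period has length 2.

[9; 1, 18]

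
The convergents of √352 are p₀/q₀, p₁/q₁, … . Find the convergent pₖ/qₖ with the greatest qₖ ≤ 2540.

18499/986

√352 = [18; 1, 3, 5, 9, 5, 3, 1, 36, …] (period length 8).
Convergents:
  p_0/q_0 = 18/1
  p_1/q_1 = 19/1
  p_2/q_2 = 75/4
  p_3/q_3 = 394/21
  p_4/q_4 = 3621/193
  p_5/q_5 = 18499/986
  p_6/q_6 = 59118/3151
q_5 = 986 ≤ 2540 < 3151 = q_6, so the answer is 18499/986.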